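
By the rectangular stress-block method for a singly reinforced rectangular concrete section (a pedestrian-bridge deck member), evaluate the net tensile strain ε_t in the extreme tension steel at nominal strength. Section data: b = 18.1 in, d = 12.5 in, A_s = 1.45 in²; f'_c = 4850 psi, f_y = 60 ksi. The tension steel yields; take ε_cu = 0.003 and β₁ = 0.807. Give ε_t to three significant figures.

ε_t ≈ 0.0230

a = A_s f_y/(0.85 f'_c b) = 1.166 in.
β₁ = 0.807, so c = a/β₁ = 1.166/0.807 = 1.445 in.
From the linear strain diagram with ε_cu = 0.003: ε_t = 0.003 (d − c)/c = 0.003 × (12.5 − 1.445)/1.445 = 0.0230.
Since ε_t ≥ 0.005, the section is tension-controlled.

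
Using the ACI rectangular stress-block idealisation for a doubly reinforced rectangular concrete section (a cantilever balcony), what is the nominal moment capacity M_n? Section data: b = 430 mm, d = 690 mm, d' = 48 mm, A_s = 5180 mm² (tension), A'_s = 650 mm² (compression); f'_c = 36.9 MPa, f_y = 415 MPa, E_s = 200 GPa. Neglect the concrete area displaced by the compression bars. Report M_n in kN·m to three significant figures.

Assume both tension and compression steel yield.
Net tension couple steel: A_s − A'_s = 4530 mm².
a = (A_s − A'_s) f_y / (0.85 f'_c b) = 1879950/(0.85 × 36.9 × 430) = 139.39 mm.
c = a/β₁ = 139.39/0.786 = 177.34 mm; ε'_s = 0.003(c − d')/c = 0.0022 ≥ f_y/E_s = 0.0021, so compression steel does yield.
M_n = (A_s − A'_s) f_y (d − a/2) + A'_s f_y (d − d') = [1879950 × (690 − 69.695) + 269750 × (690 − 48)] × 10⁻⁶ = 1166.14 + 173.18 = 1339.32 kN·m.

M_n ≈ 1340 kN·m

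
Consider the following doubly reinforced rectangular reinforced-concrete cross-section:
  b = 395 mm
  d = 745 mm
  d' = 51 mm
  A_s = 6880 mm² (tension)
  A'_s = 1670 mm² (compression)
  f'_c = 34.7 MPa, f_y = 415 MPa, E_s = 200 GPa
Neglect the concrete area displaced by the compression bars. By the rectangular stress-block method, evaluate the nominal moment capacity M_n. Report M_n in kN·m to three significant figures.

Assume both tension and compression steel yield.
Net tension couple steel: A_s − A'_s = 5210 mm².
a = (A_s − A'_s) f_y / (0.85 f'_c b) = 2162150/(0.85 × 34.7 × 395) = 185.58 mm.
c = a/β₁ = 185.58/0.802 = 231.40 mm; ε'_s = 0.003(c − d')/c = 0.0023 ≥ f_y/E_s = 0.0021, so compression steel does yield.
M_n = (A_s − A'_s) f_y (d − a/2) + A'_s f_y (d − d') = [2162150 × (745 − 92.79) + 693050 × (745 − 51)] × 10⁻⁶ = 1410.18 + 480.98 = 1891.16 kN·m.

M_n ≈ 1890 kN·m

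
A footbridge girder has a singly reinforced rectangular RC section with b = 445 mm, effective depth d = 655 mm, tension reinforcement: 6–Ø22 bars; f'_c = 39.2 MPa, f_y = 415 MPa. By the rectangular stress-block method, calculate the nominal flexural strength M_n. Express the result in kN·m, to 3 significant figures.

M_n ≈ 590 kN·m

A_s = 6 × 380 = 2280 mm².
T = A_s f_y = 2280 × 415 = 946200 N = 946.2 kN.
From C = T: a = T/(0.85 f'_c b) = 946200/(0.85 × 39.2 × 445) = 63.81 mm.
M_n = T(d − a/2) = 946.2 kN × (655 − 31.905) mm = 589.57 kN·m.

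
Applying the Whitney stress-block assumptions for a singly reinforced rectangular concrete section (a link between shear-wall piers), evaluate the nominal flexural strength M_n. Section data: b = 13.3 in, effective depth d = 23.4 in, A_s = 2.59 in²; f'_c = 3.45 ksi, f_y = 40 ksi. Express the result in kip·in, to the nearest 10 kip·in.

M_n ≈ 2290 kip·in

T = A_s f_y = 2.59 × 40 = 103.6 kips.
a = T/(0.85 f'_c b) = 103.6/(0.85 × 3.45 × 13.3) = 2.656 in.
M_n = T(d − a/2) = 103.6 × (23.4 − 1.328) = 2286.7 kip·in.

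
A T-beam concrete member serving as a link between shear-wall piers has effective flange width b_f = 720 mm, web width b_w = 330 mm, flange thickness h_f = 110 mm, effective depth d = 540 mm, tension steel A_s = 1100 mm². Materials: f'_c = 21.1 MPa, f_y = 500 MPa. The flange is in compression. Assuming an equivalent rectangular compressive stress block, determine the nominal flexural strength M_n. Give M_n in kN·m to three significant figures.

M_n ≈ 285 kN·m

Tension: T = A_s f_y = 1100 × 500 = 550000 N.
Try a within the flange: a = T/(0.85 f'_c b_f) = 550000/(0.85 × 21.1 × 720) = 42.59 mm.
Since a = 42.59 ≤ h_f = 110 mm, the stress block lies entirely in the flange; analyse as a rectangular beam of width b_f.
M_n = T(d − a/2) = 550000 × (540 − 21.295) = 285.29 × 10⁶ N·mm.
M_n = 285.29 kN·m.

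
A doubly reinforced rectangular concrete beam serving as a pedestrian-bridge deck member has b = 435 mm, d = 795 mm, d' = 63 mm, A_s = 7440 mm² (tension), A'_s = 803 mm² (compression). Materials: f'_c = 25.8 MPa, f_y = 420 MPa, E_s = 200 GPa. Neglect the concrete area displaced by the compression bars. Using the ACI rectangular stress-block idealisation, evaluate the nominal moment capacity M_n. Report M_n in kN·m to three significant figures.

Assume both tension and compression steel yield.
Net tension couple steel: A_s − A'_s = 6637 mm².
a = (A_s − A'_s) f_y / (0.85 f'_c b) = 2787540/(0.85 × 25.8 × 435) = 292.21 mm.
c = a/β₁ = 292.21/0.85 = 343.78 mm; ε'_s = 0.003(c − d')/c = 0.0025 ≥ f_y/E_s = 0.0021, so compression steel does yield.
M_n = (A_s − A'_s) f_y (d − a/2) + A'_s f_y (d − d') = [2787540 × (795 − 146.105) + 337260 × (795 − 63)] × 10⁻⁶ = 1808.82 + 246.87 = 2055.69 kN·m.

M_n ≈ 2060 kN·m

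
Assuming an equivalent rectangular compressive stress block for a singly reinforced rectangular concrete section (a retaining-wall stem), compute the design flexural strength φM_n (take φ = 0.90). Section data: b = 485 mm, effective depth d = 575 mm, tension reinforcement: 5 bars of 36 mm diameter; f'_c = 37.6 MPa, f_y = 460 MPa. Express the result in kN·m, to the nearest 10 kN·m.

A_s = 5 × 1018 = 5090 mm².
T = A_s f_y = 5090 × 460 = 2341400 N = 2341.4 kN.
From C = T: a = T/(0.85 f'_c b) = 2341400/(0.85 × 37.6 × 485) = 151.05 mm.
M_n = T(d − a/2) = 2341.4 kN × (575 − 75.525) mm = 1169.47 kN·m.
φM_n = 0.90 × 1169.47 = 1052.52 kN·m.

φM_n ≈ 1050 kN·m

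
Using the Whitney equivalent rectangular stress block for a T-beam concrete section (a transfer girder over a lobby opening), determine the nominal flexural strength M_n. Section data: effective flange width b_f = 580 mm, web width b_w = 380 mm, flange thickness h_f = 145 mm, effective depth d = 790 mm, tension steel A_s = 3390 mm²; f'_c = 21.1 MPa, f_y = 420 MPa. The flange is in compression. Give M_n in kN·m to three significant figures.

Tension: T = A_s f_y = 3390 × 420 = 1423800 N.
Try a within the flange: a = T/(0.85 f'_c b_f) = 1423800/(0.85 × 21.1 × 580) = 136.87 mm.
Since a = 136.87 ≤ h_f = 145 mm, the stress block lies entirely in the flange; analyse as a rectangular beam of width b_f.
M_n = T(d − a/2) = 1423800 × (790 − 68.435) = 1027.36 × 10⁶ N·mm.
M_n = 1027.36 kN·m.

M_n ≈ 1030 kN·m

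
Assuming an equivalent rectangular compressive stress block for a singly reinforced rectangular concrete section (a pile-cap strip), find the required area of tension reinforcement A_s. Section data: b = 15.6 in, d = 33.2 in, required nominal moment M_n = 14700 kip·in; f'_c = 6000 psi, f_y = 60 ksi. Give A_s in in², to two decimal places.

A_s ≈ 8.13 in²

From M_n = 0.85 f'_c a b (d − a/2):
a = d − √(d² − 2M_n/(0.85 f'_c b)) = 33.2 − √(33.2² − 2 × 14700/(0.85 × 6 × 15.6)) = 6.131 in.
A_s = 0.85 f'_c a b / f_y = 0.85 × 6 × 6.131 × 15.6 / 60 = 8.130 in².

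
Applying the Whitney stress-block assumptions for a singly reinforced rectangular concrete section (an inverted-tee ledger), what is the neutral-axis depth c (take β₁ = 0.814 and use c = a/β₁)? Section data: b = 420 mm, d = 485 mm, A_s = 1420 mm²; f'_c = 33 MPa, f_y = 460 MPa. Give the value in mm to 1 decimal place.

c ≈ 68.1 mm

T = A_s f_y = 1420 × 460 = 653200 N = 653.2 kN.
Setting C = 0.85 f'_c a b equal to T: a = 653200/(0.85 × 33 × 420) = 55.445 mm.
With β₁ = 0.814, c = a/β₁ = 55.445/0.814 = 68.1 mm.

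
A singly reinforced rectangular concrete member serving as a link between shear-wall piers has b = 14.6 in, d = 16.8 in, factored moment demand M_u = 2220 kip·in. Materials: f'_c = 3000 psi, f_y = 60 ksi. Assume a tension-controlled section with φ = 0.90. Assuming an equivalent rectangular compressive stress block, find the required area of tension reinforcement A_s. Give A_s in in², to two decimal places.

A_s ≈ 2.83 in²

M_n = M_u/φ = 2220/0.90 = 2466.67 kip·in.
From M_n = 0.85 f'_c a b (d − a/2):
a = d − √(d² − 2M_n/(0.85 f'_c b)) = 16.8 − √(16.8² − 2 × 2466.67/(0.85 × 3 × 14.6)) = 4.564 in.
A_s = 0.85 f'_c a b / f_y = 0.85 × 3 × 4.564 × 14.6 / 60 = 2.832 in².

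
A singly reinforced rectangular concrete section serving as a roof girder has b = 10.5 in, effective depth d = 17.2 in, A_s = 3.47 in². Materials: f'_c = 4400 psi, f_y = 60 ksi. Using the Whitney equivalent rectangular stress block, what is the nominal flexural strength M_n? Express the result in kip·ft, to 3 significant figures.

M_n ≈ 252 kip·ft

T = A_s f_y = 3.47 × 60 = 208.2 kips.
a = T/(0.85 f'_c b) = 208.2/(0.85 × 4.4 × 10.5) = 5.302 in.
M_n = T(d − a/2) = 208.2 × (17.2 − 2.651) = 3029.1 kip·in = 3029.1/12 = 252.43 kip·ft.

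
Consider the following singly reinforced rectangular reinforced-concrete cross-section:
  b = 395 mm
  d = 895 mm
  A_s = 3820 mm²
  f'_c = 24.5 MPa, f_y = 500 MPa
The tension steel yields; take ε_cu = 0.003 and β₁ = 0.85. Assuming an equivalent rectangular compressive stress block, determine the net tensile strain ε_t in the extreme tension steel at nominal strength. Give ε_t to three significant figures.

ε_t ≈ 0.00683

a = A_s f_y/(0.85 f'_c b) = 232.19 mm.
β₁ = 0.85, so c = a/β₁ = 232.19/0.85 = 273.16 mm.
From the linear strain diagram with ε_cu = 0.003: ε_t = 0.003 (d − c)/c = 0.003 × (895 − 273.16)/273.16 = 0.00683.
Since ε_t ≥ 0.005, the section is tension-controlled.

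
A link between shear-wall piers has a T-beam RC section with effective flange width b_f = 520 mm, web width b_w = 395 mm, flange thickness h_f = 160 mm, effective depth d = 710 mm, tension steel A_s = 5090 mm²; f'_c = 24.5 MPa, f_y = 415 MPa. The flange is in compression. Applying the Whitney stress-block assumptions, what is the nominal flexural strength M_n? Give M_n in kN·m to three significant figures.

Tension: T = A_s f_y = 5090 × 415 = 2112350 N.
Try a within the flange: a = T/(0.85 f'_c b_f) = 2112350/(0.85 × 24.5 × 520) = 195.06 mm.
a = 195.06 > h_f = 160 mm: the block extends into the web. Split into flange-overhang and web parts.
C_f = 0.85 f'_c (b_f − b_w) h_f = 0.85 × 24.5 × (520 − 395) × 160 = 416500 N.
Remaining web compression depth: a_w = (T − C_f)/(0.85 f'_c b_w) = (2112350 − 416500)/(0.85 × 24.5 × 395) = 206.16 mm.
M_n = C_f(d − h_f/2) + (T − C_f)(d − a_w/2) = 416500 × (710 − 80) + 1695850 × (710 − 103.08) = 262.40 + 1029.25 = 1291.65 × 10⁶ N·mm.
M_n = 1291.65 kN·m.

M_n ≈ 1290 kN·m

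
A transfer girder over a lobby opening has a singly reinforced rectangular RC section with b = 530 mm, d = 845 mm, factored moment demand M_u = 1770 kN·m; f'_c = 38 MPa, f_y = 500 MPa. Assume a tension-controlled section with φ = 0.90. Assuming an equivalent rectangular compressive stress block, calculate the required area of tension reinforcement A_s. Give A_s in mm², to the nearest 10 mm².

M_n = M_u/φ = 1770/0.90 = 1966.67 kN·m.
With M_n = 0.85 f'_c a b (d − a/2), solve the quadratic for a:
a = d − √(d² − 2M_n/(0.85 f'_c b)) = 845 − √(845² − 2 × 1966.67×10⁶/(0.85 × 38 × 530)) = 149.11 mm.
A_s = 0.85 f'_c a b / f_y = 0.85 × 38 × 149.11 × 530 / 500 = 5105.2 mm².

A_s ≈ 5110 mm²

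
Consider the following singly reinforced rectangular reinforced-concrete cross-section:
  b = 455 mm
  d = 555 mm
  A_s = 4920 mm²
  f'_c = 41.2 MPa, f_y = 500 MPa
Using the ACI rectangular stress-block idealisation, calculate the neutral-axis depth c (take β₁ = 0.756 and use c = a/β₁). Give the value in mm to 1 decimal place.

c ≈ 204.2 mm

T = A_s f_y = 4920 × 500 = 2460000 N = 2460 kN.
Setting C = 0.85 f'_c a b equal to T: a = 2460000/(0.85 × 41.2 × 455) = 154.386 mm.
With β₁ = 0.756, c = a/β₁ = 154.386/0.756 = 204.2 mm.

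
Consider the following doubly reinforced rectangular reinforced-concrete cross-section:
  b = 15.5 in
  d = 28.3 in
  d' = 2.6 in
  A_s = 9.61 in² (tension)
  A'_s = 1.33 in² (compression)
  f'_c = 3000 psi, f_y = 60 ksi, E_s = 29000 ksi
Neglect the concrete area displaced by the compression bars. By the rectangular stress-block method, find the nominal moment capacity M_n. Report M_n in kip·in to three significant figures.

Assume both steels yield.
a = (A_s − A'_s) f_y/(0.85 f'_c b) = (9.61 − 1.33) × 60/(0.85 × 3 × 15.5) = 12.569 in.
c = a/β₁ = 12.569/0.85 = 14.787 in; ε'_s = 0.003(c − d')/c = 0.0025 ≥ ε_y = 0.0021, so the compression steel yields.
M_n = (A_s − A'_s) f_y (d − a/2) + A'_s f_y (d − d') = 496.8 × (28.3 − 6.2845) + 79.8 × (28.3 − 2.6) = 10937.3 + 2050.9 = 12988.2 kip·in.

M_n ≈ 13000 kip·in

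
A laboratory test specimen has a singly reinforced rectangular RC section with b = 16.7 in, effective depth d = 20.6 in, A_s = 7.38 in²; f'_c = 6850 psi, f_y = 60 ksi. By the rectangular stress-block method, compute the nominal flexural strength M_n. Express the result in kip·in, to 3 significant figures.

M_n ≈ 8110 kip·in

T = A_s f_y = 7.38 × 60 = 442.8 kips.
a = T/(0.85 f'_c b) = 442.8/(0.85 × 6.85 × 16.7) = 4.554 in.
M_n = T(d − a/2) = 442.8 × (20.6 − 2.277) = 8113.4 kip·in.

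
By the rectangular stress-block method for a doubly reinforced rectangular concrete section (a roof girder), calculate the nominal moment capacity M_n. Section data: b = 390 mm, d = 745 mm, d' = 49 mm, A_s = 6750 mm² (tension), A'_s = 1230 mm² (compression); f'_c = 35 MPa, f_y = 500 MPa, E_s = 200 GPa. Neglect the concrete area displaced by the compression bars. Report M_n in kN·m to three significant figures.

Assume both tension and compression steel yield.
Net tension couple steel: A_s − A'_s = 5520 mm².
a = (A_s − A'_s) f_y / (0.85 f'_c b) = 2760000/(0.85 × 35 × 390) = 237.88 mm.
c = a/β₁ = 237.88/0.8 = 297.35 mm; ε'_s = 0.003(c − d')/c = 0.0025 ≥ f_y/E_s = 0.0025, so compression steel does yield.
M_n = (A_s − A'_s) f_y (d − a/2) + A'_s f_y (d − d') = [2760000 × (745 − 118.94) + 615000 × (745 − 49)] × 10⁻⁶ = 1727.93 + 428.04 = 2155.97 kN·m.

M_n ≈ 2160 kN·m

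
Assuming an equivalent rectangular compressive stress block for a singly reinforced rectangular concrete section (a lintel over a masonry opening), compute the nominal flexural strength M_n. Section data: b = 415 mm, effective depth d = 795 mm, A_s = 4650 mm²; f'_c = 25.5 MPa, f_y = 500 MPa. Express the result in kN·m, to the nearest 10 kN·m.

T = A_s f_y = 4650 × 500 = 2325000 N = 2325 kN.
From C = T: a = T/(0.85 f'_c b) = 2325000/(0.85 × 25.5 × 415) = 258.47 mm.
M_n = T(d − a/2) = 2325 kN × (795 − 129.235) mm = 1547.90 kN·m.

M_n ≈ 1550 kN·m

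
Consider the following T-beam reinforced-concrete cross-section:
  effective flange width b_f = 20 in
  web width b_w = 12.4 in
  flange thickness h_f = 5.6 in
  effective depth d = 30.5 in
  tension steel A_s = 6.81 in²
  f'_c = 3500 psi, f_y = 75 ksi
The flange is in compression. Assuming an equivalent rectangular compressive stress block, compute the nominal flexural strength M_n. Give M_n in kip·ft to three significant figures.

Tension: T = A_s f_y = 6.81 × 75 = 510.75 kips.
Try a within the flange: a = T/(0.85 f'_c b_f) = 510.75/(0.85 × 3.5 × 20) = 8.584 in.
a = 8.584 > h_f = 5.6 in: the block extends into the web. Split into flange-overhang and web parts.
C_f = 0.85 f'_c (b_f − b_w) h_f = 0.85 × 3.5 × (20 − 12.4) × 5.6 = 126.6 kips.
Remaining web compression depth: a_w = (T − C_f)/(0.85 f'_c b_w) = (510.75 − 126.6)/(0.85 × 3.5 × 12.4) = 10.413 in.
M_n = C_f(d − h_f/2) + (T − C_f)(d − a_w/2) = 126.6 × (30.5 − 2.8) + 384.15 × (30.5 − 5.2065) = 3506.8 + 9716.5 = 13223.3 kip·in.
M_n = 13223.3/12 = 1101.94 kip·ft.

M_n ≈ 1100 kip·ft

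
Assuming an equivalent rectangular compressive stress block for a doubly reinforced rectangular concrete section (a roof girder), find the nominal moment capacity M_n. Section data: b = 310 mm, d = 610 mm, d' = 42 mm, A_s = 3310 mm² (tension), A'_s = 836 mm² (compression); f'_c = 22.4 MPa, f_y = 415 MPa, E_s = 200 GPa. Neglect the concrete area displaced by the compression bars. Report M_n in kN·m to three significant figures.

Assume both tension and compression steel yield.
Net tension couple steel: A_s − A'_s = 2474 mm².
a = (A_s − A'_s) f_y / (0.85 f'_c b) = 1026710/(0.85 × 22.4 × 310) = 173.95 mm.
c = a/β₁ = 173.95/0.85 = 204.65 mm; ε'_s = 0.003(c − d')/c = 0.0024 ≥ f_y/E_s = 0.0021, so compression steel does yield.
M_n = (A_s − A'_s) f_y (d − a/2) + A'_s f_y (d − d') = [1026710 × (610 − 86.975) + 346940 × (610 − 42)] × 10⁻⁶ = 536.99 + 197.06 = 734.05 kN·m.

M_n ≈ 734 kN·m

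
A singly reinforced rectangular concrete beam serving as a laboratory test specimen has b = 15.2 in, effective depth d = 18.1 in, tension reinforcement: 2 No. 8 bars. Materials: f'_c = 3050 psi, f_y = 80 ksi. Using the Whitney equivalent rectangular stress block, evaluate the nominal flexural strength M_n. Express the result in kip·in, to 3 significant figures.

M_n ≈ 2090 kip·in

A_s = 2 × 0.79 = 1.58 in².
T = A_s f_y = 1.58 × 80 = 126.4 kips.
a = T/(0.85 f'_c b) = 126.4/(0.85 × 3.05 × 15.2) = 3.208 in.
M_n = T(d − a/2) = 126.4 × (18.1 − 1.604) = 2085.1 kip·in.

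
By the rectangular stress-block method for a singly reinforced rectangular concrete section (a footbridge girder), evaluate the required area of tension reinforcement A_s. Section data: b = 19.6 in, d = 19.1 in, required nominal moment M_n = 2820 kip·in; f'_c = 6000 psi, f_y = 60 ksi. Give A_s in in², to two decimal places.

A_s ≈ 2.56 in²

From M_n = 0.85 f'_c a b (d − a/2):
a = d − √(d² − 2M_n/(0.85 f'_c b)) = 19.1 − √(19.1² − 2 × 2820/(0.85 × 6 × 19.6)) = 1.539 in.
A_s = 0.85 f'_c a b / f_y = 0.85 × 6 × 1.539 × 19.6 / 60 = 2.564 in².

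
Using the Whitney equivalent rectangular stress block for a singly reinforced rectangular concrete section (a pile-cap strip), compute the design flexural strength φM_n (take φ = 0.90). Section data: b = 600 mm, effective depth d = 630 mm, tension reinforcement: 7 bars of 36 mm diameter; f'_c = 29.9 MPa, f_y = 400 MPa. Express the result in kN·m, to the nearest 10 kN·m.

A_s = 7 × 1018 = 7126 mm².
T = A_s f_y = 7126 × 400 = 2850400 N = 2850.4 kN.
From C = T: a = T/(0.85 f'_c b) = 2850400/(0.85 × 29.9 × 600) = 186.92 mm.
M_n = T(d − a/2) = 2850.4 kN × (630 − 93.46) mm = 1529.35 kN·m.
φM_n = 0.90 × 1529.35 = 1376.42 kN·m.

φM_n ≈ 1380 kN·m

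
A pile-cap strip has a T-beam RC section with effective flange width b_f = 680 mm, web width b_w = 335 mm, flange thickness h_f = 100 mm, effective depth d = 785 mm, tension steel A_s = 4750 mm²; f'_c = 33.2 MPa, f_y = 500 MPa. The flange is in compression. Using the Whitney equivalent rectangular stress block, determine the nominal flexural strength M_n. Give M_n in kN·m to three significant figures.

M_n ≈ 1710 kN·m

Tension: T = A_s f_y = 4750 × 500 = 2375000 N.
Try a within the flange: a = T/(0.85 f'_c b_f) = 2375000/(0.85 × 33.2 × 680) = 123.76 mm.
a = 123.76 > h_f = 100 mm: the block extends into the web. Split into flange-overhang and web parts.
C_f = 0.85 f'_c (b_f − b_w) h_f = 0.85 × 33.2 × (680 − 335) × 100 = 973590 N.
Remaining web compression depth: a_w = (T − C_f)/(0.85 f'_c b_w) = (2375000 − 973590)/(0.85 × 33.2 × 335) = 148.24 mm.
M_n = C_f(d − h_f/2) + (T − C_f)(d − a_w/2) = 973590 × (785 − 50) + 1401410 × (785 − 74.12) = 715.59 + 996.23 = 1711.82 × 10⁶ N·mm.
M_n = 1711.82 kN·m.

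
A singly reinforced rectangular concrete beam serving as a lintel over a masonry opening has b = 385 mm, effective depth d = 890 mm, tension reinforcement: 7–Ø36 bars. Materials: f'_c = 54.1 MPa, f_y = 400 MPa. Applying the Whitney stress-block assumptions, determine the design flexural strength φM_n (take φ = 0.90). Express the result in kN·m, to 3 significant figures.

A_s = 7 × 1018 = 7126 mm².
T = A_s f_y = 7126 × 400 = 2850400 N = 2850.4 kN.
From C = T: a = T/(0.85 f'_c b) = 2850400/(0.85 × 54.1 × 385) = 161.00 mm.
M_n = T(d − a/2) = 2850.4 kN × (890 − 80.5) mm = 2307.40 kN·m.
φM_n = 0.90 × 2307.40 = 2076.66 kN·m.

φM_n ≈ 2080 kN·m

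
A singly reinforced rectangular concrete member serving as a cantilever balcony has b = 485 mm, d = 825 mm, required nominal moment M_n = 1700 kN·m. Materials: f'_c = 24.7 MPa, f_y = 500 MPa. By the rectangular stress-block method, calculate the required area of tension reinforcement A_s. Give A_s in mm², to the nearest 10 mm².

With M_n = 0.85 f'_c a b (d − a/2), solve the quadratic for a:
a = d − √(d² − 2M_n/(0.85 f'_c b)) = 825 − √(825² − 2 × 1700×10⁶/(0.85 × 24.7 × 485)) = 236.17 mm.
A_s = 0.85 f'_c a b / f_y = 0.85 × 24.7 × 236.17 × 485 / 500 = 4809.6 mm².

A_s ≈ 4810 mm²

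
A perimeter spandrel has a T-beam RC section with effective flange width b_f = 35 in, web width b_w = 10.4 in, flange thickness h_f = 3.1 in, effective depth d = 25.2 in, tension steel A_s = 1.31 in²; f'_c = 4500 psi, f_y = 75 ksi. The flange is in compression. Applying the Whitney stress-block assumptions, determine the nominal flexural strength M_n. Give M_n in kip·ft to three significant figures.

M_n ≈ 203 kip·ft

Tension: T = A_s f_y = 1.31 × 75 = 98.25 kips.
Try a within the flange: a = T/(0.85 f'_c b_f) = 98.25/(0.85 × 4.5 × 35) = 0.734 in.
Since a = 0.734 ≤ h_f = 3.1 in, the stress block lies entirely in the flange; analyse as a rectangular beam of width b_f.
M_n = T(d − a/2) = 98.25 × (25.2 − 0.367) = 2439.8 kip·in.
M_n = 2439.8/12 = 203.32 kip·ft.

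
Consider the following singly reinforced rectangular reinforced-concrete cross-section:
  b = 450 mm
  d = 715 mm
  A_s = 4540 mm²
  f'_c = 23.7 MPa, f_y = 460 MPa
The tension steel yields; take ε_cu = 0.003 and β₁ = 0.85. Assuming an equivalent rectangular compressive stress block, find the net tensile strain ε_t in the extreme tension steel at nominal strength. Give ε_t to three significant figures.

ε_t ≈ 0.00491

a = A_s f_y/(0.85 f'_c b) = 230.37 mm.
β₁ = 0.85, so c = a/β₁ = 230.37/0.85 = 271.02 mm.
From the linear strain diagram with ε_cu = 0.003: ε_t = 0.003 (d − c)/c = 0.003 × (715 − 271.02)/271.02 = 0.00491.
ε_t is between 0.004 and 0.005 — transition zone.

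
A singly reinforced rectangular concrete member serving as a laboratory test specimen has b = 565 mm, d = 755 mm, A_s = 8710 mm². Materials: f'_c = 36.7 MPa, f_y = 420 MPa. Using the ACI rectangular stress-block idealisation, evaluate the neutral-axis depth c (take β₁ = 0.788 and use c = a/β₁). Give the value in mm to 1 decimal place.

T = A_s f_y = 8710 × 420 = 3658200 N = 3658.2 kN.
Setting C = 0.85 f'_c a b equal to T: a = 3658200/(0.85 × 36.7 × 565) = 207.555 mm.
With β₁ = 0.788, c = a/β₁ = 207.555/0.788 = 263.4 mm.

c ≈ 263.4 mm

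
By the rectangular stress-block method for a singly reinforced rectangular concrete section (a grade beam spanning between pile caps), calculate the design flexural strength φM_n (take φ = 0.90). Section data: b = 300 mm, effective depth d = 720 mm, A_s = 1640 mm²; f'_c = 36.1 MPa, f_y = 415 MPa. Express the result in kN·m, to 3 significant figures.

T = A_s f_y = 1640 × 415 = 680600 N = 680.6 kN.
From C = T: a = T/(0.85 f'_c b) = 680600/(0.85 × 36.1 × 300) = 73.93 mm.
M_n = T(d − a/2) = 680.6 kN × (720 − 36.965) mm = 464.87 kN·m.
φM_n = 0.90 × 464.87 = 418.38 kN·m.

φM_n ≈ 418 kN·m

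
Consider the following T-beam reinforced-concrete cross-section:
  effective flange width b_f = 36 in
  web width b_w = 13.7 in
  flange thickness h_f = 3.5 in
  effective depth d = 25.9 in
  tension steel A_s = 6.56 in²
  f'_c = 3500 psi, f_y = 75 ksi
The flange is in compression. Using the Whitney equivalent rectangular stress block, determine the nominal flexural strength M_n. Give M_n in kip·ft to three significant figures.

Tension: T = A_s f_y = 6.56 × 75 = 492 kips.
Try a within the flange: a = T/(0.85 f'_c b_f) = 492/(0.85 × 3.5 × 36) = 4.594 in.
a = 4.594 > h_f = 3.5 in: the block extends into the web. Split into flange-overhang and web parts.
C_f = 0.85 f'_c (b_f − b_w) h_f = 0.85 × 3.5 × (36 − 13.7) × 3.5 = 232.2 kips.
Remaining web compression depth: a_w = (T − C_f)/(0.85 f'_c b_w) = (492 − 232.2)/(0.85 × 3.5 × 13.7) = 6.374 in.
M_n = C_f(d − h_f/2) + (T − C_f)(d − a_w/2) = 232.2 × (25.9 − 1.75) + 259.8 × (25.9 − 3.187) = 5607.6 + 5900.8 = 11508.4 kip·in.
M_n = 11508.4/12 = 959.03 kip·ft.

M_n ≈ 959 kip·ft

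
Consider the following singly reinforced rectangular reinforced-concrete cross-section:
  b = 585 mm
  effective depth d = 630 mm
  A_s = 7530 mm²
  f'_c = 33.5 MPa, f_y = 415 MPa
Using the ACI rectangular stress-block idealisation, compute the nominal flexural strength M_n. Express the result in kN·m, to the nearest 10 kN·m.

M_n ≈ 1680 kN·m

T = A_s f_y = 7530 × 415 = 3124950 N = 3124.95 kN.
From C = T: a = T/(0.85 f'_c b) = 3124950/(0.85 × 33.5 × 585) = 187.60 mm.
M_n = T(d − a/2) = 3124.95 kN × (630 − 93.8) mm = 1675.60 kN·m.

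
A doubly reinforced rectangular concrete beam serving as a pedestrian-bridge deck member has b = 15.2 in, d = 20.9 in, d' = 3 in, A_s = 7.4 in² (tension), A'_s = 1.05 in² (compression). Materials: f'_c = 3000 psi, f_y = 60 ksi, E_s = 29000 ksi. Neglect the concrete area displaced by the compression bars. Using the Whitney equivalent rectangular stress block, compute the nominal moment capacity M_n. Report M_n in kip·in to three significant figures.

M_n ≈ 7220 kip·in

Assume both steels yield.
a = (A_s − A'_s) f_y/(0.85 f'_c b) = (7.4 − 1.05) × 60/(0.85 × 3 × 15.2) = 9.830 in.
c = a/β₁ = 9.830/0.85 = 11.565 in; ε'_s = 0.003(c − d')/c = 0.0022 ≥ ε_y = 0.0021, so the compression steel yields.
M_n = (A_s − A'_s) f_y (d − a/2) + A'_s f_y (d − d') = 381 × (20.9 − 4.915) + 63 × (20.9 − 3) = 6090.3 + 1127.7 = 7218.0 kip·in.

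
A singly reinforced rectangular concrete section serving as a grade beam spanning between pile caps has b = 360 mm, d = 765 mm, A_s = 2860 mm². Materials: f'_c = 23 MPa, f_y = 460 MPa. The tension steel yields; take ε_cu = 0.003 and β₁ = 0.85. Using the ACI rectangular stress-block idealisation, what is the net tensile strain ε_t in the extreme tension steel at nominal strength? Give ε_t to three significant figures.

ε_t ≈ 0.00744

a = A_s f_y/(0.85 f'_c b) = 186.93 mm.
β₁ = 0.85, so c = a/β₁ = 186.93/0.85 = 219.92 mm.
From the linear strain diagram with ε_cu = 0.003: ε_t = 0.003 (d − c)/c = 0.003 × (765 − 219.92)/219.92 = 0.00744.
Since ε_t ≥ 0.005, the section is tension-controlled.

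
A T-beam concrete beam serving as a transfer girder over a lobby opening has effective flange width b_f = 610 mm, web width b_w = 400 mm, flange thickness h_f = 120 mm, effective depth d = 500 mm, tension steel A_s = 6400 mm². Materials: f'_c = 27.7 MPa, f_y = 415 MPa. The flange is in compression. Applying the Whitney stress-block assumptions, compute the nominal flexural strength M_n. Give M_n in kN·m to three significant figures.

Tension: T = A_s f_y = 6400 × 415 = 2656000 N.
Try a within the flange: a = T/(0.85 f'_c b_f) = 2656000/(0.85 × 27.7 × 610) = 184.93 mm.
a = 184.93 > h_f = 120 mm: the block extends into the web. Split into flange-overhang and web parts.
C_f = 0.85 f'_c (b_f − b_w) h_f = 0.85 × 27.7 × (610 − 400) × 120 = 593334 N.
Remaining web compression depth: a_w = (T − C_f)/(0.85 f'_c b_w) = (2656000 − 593334)/(0.85 × 27.7 × 400) = 219.01 mm.
M_n = C_f(d − h_f/2) + (T − C_f)(d − a_w/2) = 593334 × (500 − 60) + 2062666 × (500 − 109.505) = 261.07 + 805.46 = 1066.53 × 10⁶ N·mm.
M_n = 1066.53 kN·m.

M_n ≈ 1070 kN·m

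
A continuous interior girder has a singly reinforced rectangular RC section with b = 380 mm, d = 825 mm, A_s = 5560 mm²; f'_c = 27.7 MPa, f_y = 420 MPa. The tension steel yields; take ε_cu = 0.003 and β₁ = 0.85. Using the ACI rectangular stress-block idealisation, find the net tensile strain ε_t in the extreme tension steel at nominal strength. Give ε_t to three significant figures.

ε_t ≈ 0.00506

a = A_s f_y/(0.85 f'_c b) = 261.00 mm.
β₁ = 0.85, so c = a/β₁ = 261.00/0.85 = 307.06 mm.
From the linear strain diagram with ε_cu = 0.003: ε_t = 0.003 (d − c)/c = 0.003 × (825 − 307.06)/307.06 = 0.00506.
Since ε_t ≥ 0.005, the section is tension-controlled.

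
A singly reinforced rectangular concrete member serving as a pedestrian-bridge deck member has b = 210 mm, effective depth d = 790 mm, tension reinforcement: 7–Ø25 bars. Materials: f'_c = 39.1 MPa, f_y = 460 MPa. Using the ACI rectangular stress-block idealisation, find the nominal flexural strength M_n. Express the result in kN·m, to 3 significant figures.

M_n ≈ 1070 kN·m

A_s = 7 × 491 = 3437 mm².
T = A_s f_y = 3437 × 460 = 1581020 N = 1581.02 kN.
From C = T: a = T/(0.85 f'_c b) = 1581020/(0.85 × 39.1 × 210) = 226.53 mm.
M_n = T(d − a/2) = 1581.02 kN × (790 − 113.265) mm = 1069.93 kN·m.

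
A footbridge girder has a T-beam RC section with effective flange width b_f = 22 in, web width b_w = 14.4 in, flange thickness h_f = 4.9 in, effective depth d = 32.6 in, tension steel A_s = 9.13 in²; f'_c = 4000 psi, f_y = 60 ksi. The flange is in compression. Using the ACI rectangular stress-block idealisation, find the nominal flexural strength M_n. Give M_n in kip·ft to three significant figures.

Tension: T = A_s f_y = 9.13 × 60 = 547.8 kips.
Try a within the flange: a = T/(0.85 f'_c b_f) = 547.8/(0.85 × 4 × 22) = 7.324 in.
a = 7.324 > h_f = 4.9 in: the block extends into the web. Split into flange-overhang and web parts.
C_f = 0.85 f'_c (b_f − b_w) h_f = 0.85 × 4 × (22 − 14.4) × 4.9 = 126.6 kips.
Remaining web compression depth: a_w = (T − C_f)/(0.85 f'_c b_w) = (547.8 − 126.6)/(0.85 × 4 × 14.4) = 8.603 in.
M_n = C_f(d − h_f/2) + (T − C_f)(d − a_w/2) = 126.6 × (32.6 − 2.45) + 421.2 × (32.6 − 4.3015) = 3817.0 + 11919.3 = 15736.3 kip·in.
M_n = 15736.3/12 = 1311.36 kip·ft.

M_n ≈ 1310 kip·ft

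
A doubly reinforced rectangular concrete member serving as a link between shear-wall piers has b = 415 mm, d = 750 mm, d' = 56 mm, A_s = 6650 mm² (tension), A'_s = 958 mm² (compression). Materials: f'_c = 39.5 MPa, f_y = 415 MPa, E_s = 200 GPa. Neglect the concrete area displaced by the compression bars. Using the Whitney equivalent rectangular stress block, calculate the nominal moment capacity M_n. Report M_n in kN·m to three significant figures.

M_n ≈ 1850 kN·m

Assume both tension and compression steel yield.
Net tension couple steel: A_s − A'_s = 5692 mm².
a = (A_s − A'_s) f_y / (0.85 f'_c b) = 2362180/(0.85 × 39.5 × 415) = 169.53 mm.
c = a/β₁ = 169.53/0.768 = 220.74 mm; ε'_s = 0.003(c − d')/c = 0.0022 ≥ f_y/E_s = 0.0021, so compression steel does yield.
M_n = (A_s − A'_s) f_y (d − a/2) + A'_s f_y (d − d') = [2362180 × (750 − 84.765) + 397570 × (750 − 56)] × 10⁻⁶ = 1571.40 + 275.91 = 1847.31 kN·m.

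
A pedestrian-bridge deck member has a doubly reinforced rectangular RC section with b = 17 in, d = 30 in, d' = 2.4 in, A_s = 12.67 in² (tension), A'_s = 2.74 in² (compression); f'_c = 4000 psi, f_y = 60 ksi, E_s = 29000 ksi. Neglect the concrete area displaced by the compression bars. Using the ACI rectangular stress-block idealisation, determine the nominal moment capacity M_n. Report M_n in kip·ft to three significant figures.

M_n ≈ 1610 kip·ft

Assume both steels yield.
a = (A_s − A'_s) f_y/(0.85 f'_c b) = (12.67 − 2.74) × 60/(0.85 × 4 × 17) = 10.308 in.
c = a/β₁ = 10.308/0.85 = 12.127 in; ε'_s = 0.003(c − d')/c = 0.0024 ≥ ε_y = 0.0021, so the compression steel yields.
M_n = (A_s − A'_s) f_y (d − a/2) + A'_s f_y (d − d') = 595.8 × (30 − 5.154) + 164.4 × (30 − 2.4) = 14803.2 + 4537.4 = 19340.6 kip·in = 19340.6/12 = 1611.72 kip·ft.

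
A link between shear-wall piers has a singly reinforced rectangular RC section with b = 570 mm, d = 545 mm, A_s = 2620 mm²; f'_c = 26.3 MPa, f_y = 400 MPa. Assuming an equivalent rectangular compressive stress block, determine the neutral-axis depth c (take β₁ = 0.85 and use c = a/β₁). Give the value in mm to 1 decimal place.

T = A_s f_y = 2620 × 400 = 1048000 N = 1048 kN.
Setting C = 0.85 f'_c a b equal to T: a = 1048000/(0.85 × 26.3 × 570) = 82.245 mm.
With β₁ = 0.85, c = a/β₁ = 82.245/0.85 = 96.8 mm.

c ≈ 96.8 mm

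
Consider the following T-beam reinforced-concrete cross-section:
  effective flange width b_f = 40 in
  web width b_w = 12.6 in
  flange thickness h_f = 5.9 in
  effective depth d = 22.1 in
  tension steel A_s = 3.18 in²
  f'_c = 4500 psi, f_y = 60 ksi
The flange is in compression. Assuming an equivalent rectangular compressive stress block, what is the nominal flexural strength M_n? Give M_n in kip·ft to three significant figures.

M_n ≈ 341 kip·ft

Tension: T = A_s f_y = 3.18 × 60 = 190.8 kips.
Try a within the flange: a = T/(0.85 f'_c b_f) = 190.8/(0.85 × 4.5 × 40) = 1.247 in.
Since a = 1.247 ≤ h_f = 5.9 in, the stress block lies entirely in the flange; analyse as a rectangular beam of width b_f.
M_n = T(d − a/2) = 190.8 × (22.1 − 0.6235) = 4097.7 kip·in.
M_n = 4097.7/12 = 341.48 kip·ft.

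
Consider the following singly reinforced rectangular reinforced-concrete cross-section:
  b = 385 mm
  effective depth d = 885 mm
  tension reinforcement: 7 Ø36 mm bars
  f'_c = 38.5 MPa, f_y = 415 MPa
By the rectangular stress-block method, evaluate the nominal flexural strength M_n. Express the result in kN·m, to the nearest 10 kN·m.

M_n ≈ 2270 kN·m

A_s = 7 × 1018 = 7126 mm².
T = A_s f_y = 7126 × 415 = 2957290 N = 2957.29 kN.
From C = T: a = T/(0.85 f'_c b) = 2957290/(0.85 × 38.5 × 385) = 234.72 mm.
M_n = T(d − a/2) = 2957.29 kN × (885 − 117.36) mm = 2270.13 kN·m.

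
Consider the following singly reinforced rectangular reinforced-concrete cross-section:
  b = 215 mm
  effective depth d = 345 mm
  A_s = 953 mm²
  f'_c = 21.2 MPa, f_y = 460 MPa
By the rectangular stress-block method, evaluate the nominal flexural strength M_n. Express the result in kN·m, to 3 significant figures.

T = A_s f_y = 953 × 460 = 438380 N = 438.38 kN.
From C = T: a = T/(0.85 f'_c b) = 438380/(0.85 × 21.2 × 215) = 113.15 mm.
M_n = T(d − a/2) = 438.38 kN × (345 − 56.575) mm = 126.44 kN·m.

M_n ≈ 126 kN·m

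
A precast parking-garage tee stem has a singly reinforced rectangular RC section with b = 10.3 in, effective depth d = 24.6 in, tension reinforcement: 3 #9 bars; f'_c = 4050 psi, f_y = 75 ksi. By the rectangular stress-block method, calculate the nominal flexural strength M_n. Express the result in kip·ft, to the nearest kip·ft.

A_s = 3 × 1 = 3 in².
T = A_s f_y = 3 × 75 = 225 kips.
a = T/(0.85 f'_c b) = 225/(0.85 × 4.05 × 10.3) = 6.346 in.
M_n = T(d − a/2) = 225 × (24.6 − 3.173) = 4821.1 kip·in = 4821.1/12 = 401.76 kip·ft.

M_n ≈ 402 kip·ft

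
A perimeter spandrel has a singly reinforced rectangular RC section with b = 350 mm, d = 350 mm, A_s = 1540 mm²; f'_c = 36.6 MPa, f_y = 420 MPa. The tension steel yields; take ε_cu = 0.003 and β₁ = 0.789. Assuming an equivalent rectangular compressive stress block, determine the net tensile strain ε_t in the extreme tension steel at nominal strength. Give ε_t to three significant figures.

a = A_s f_y/(0.85 f'_c b) = 59.40 mm.
β₁ = 0.789, so c = a/β₁ = 59.40/0.789 = 75.29 mm.
From the linear strain diagram with ε_cu = 0.003: ε_t = 0.003 (d − c)/c = 0.003 × (350 − 75.29)/75.29 = 0.0109.
Since ε_t ≥ 0.005, the section is tension-controlled.

ε_t ≈ 0.0109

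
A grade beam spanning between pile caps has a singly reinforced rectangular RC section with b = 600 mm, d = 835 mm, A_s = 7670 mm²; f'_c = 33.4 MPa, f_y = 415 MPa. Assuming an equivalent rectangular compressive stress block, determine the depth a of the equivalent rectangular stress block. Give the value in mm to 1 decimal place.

T = A_s f_y = 7670 × 415 = 3183050 N = 3183.05 kN.
Setting C = 0.85 f'_c a b equal to T: a = 3183050/(0.85 × 33.4 × 600) = 186.9 mm.

a ≈ 186.9 mm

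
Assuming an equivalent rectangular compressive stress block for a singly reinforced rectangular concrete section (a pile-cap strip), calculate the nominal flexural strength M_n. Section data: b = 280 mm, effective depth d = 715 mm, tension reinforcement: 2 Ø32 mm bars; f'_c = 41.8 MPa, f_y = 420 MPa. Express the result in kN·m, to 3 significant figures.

A_s = 2 × 804 = 1608 mm².
T = A_s f_y = 1608 × 420 = 675360 N = 675.36 kN.
From C = T: a = T/(0.85 f'_c b) = 675360/(0.85 × 41.8 × 280) = 67.89 mm.
M_n = T(d − a/2) = 675.36 kN × (715 − 33.945) mm = 459.96 kN·m.

M_n ≈ 460 kN·m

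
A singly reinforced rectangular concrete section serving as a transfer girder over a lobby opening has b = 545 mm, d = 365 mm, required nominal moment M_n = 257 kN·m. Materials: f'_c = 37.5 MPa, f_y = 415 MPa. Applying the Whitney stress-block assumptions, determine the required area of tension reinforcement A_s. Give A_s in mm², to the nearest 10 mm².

A_s ≈ 1800 mm²

With M_n = 0.85 f'_c a b (d − a/2), solve the quadratic for a:
a = d − √(d² − 2M_n/(0.85 f'_c b)) = 365 − √(365² − 2 × 257×10⁶/(0.85 × 37.5 × 545)) = 43.07 mm.
A_s = 0.85 f'_c a b / f_y = 0.85 × 37.5 × 43.07 × 545 / 415 = 1802.9 mm².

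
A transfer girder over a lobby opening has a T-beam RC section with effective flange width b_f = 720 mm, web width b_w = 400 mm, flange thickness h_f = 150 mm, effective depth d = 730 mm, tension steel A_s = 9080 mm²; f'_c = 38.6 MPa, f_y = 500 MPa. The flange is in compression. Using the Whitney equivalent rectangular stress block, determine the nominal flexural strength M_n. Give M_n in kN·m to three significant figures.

Tension: T = A_s f_y = 9080 × 500 = 4540000 N.
Try a within the flange: a = T/(0.85 f'_c b_f) = 4540000/(0.85 × 38.6 × 720) = 192.18 mm.
a = 192.18 > h_f = 150 mm: the block extends into the web. Split into flange-overhang and web parts.
C_f = 0.85 f'_c (b_f − b_w) h_f = 0.85 × 38.6 × (720 − 400) × 150 = 1574880 N.
Remaining web compression depth: a_w = (T − C_f)/(0.85 f'_c b_w) = (4540000 − 1574880)/(0.85 × 38.6 × 400) = 225.93 mm.
M_n = C_f(d − h_f/2) + (T − C_f)(d − a_w/2) = 1574880 × (730 − 75) + 2965120 × (730 − 112.965) = 1031.55 + 1829.58 = 2861.13 × 10⁶ N·mm.
M_n = 2861.13 kN·m.

M_n ≈ 2860 kN·m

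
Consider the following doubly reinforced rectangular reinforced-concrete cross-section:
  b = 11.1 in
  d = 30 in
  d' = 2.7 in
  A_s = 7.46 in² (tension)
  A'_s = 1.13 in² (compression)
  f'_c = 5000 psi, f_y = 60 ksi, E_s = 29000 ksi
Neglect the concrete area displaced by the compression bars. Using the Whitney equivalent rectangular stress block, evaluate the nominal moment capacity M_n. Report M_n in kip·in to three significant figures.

M_n ≈ 11700 kip·in

Assume both steels yield.
a = (A_s − A'_s) f_y/(0.85 f'_c b) = (7.46 − 1.13) × 60/(0.85 × 5 × 11.1) = 8.051 in.
c = a/β₁ = 8.051/0.8 = 10.064 in; ε'_s = 0.003(c − d')/c = 0.0022 ≥ ε_y = 0.0021, so the compression steel yields.
M_n = (A_s − A'_s) f_y (d − a/2) + A'_s f_y (d − d') = 379.8 × (30 − 4.0255) + 67.8 × (30 − 2.7) = 9865.1 + 1850.9 = 11716.0 kip·in.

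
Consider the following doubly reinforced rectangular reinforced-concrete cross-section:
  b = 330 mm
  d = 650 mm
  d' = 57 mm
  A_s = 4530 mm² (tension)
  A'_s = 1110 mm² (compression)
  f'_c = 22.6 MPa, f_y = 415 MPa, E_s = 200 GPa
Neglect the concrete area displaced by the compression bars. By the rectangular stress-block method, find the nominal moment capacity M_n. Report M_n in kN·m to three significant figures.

Assume both tension and compression steel yield.
Net tension couple steel: A_s − A'_s = 3420 mm².
a = (A_s − A'_s) f_y / (0.85 f'_c b) = 1419300/(0.85 × 22.6 × 330) = 223.89 mm.
c = a/β₁ = 223.89/0.85 = 263.40 mm; ε'_s = 0.003(c − d')/c = 0.0024 ≥ f_y/E_s = 0.0021, so compression steel does yield.
M_n = (A_s − A'_s) f_y (d − a/2) + A'_s f_y (d − d') = [1419300 × (650 − 111.945) + 460650 × (650 − 57)] × 10⁻⁶ = 763.66 + 273.17 = 1036.83 kN·m.

M_n ≈ 1040 kN·m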